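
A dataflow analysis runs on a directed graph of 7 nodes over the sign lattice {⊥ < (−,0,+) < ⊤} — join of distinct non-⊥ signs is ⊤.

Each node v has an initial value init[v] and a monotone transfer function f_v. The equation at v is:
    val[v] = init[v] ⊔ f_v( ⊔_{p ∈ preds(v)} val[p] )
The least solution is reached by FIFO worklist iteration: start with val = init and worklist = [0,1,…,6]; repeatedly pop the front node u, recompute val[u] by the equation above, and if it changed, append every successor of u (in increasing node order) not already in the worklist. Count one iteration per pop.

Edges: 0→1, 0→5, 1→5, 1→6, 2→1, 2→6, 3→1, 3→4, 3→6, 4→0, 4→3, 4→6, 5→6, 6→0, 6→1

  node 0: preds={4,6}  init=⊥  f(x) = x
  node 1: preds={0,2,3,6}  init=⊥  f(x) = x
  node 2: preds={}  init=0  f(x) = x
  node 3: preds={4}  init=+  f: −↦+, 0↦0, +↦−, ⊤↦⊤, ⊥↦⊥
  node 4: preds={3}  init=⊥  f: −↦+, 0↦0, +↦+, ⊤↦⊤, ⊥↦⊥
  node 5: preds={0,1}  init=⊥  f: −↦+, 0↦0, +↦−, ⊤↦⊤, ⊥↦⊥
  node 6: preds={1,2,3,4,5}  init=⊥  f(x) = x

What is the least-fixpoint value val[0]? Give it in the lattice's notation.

Trace (15 dequeues):
  [1] u=0 | in ⊥ | out ⊥ | ==
  [2] u=1 | in ⊤ | out ⊤ | prev ⊥ | push {}
  [3] u=2 | in ⊥ | out 0 | ==
  [4] u=3 | in ⊥ | out + | ==
  [5] u=4 | in + | out + | prev ⊥ | push {0,3}
  [6] u=5 | in ⊤ | out ⊤ | prev ⊥ | push {}
  [7] u=6 | in ⊤ | out ⊤ | prev ⊥ | push {1}
  [8] u=0 | in ⊤ | out ⊤ | prev ⊥ | push {5}
  [9] u=3 | in + | out ⊤ | prev + | push {4,6}
  [10] u=1 | in ⊤ | out ⊤ | ==
  [11] u=5 | in ⊤ | out ⊤ | ==
  [12] u=4 | in ⊤ | out ⊤ | prev + | push {0,3}
  [13] u=6 | in ⊤ | out ⊤ | ==
  [14] u=0 | in ⊤ | out ⊤ | ==
  [15] u=3 | in ⊤ | out ⊤ | ==

Converged values:
  [0] ⊤
  [1] ⊤
  [2] 0
  [3] ⊤
  [4] ⊤
  [5] ⊤
  [6] ⊤

⊤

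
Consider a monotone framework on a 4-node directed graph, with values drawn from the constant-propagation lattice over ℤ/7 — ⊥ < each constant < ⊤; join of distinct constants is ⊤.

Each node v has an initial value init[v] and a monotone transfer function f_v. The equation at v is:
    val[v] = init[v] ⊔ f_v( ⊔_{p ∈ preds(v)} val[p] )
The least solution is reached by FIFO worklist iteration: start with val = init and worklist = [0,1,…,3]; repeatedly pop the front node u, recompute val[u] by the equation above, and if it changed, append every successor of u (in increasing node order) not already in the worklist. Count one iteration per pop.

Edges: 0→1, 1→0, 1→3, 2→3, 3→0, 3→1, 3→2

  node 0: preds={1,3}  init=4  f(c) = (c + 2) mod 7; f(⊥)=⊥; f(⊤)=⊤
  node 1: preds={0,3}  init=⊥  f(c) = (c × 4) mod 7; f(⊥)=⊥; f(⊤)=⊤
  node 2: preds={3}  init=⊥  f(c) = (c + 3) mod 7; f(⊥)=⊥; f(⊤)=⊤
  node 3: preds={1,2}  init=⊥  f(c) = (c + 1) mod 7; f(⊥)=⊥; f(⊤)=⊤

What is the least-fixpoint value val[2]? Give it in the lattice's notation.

Trace (13 dequeues):
  [1] u=0 | in ⊥ | out 4 | ==
  [2] u=1 | in 4 | out 2 | prev ⊥ | push {0}
  [3] u=2 | in ⊥ | out ⊥ | ==
  [4] u=3 | in 2 | out 3 | prev ⊥ | push {1,2}
  [5] u=0 | in ⊤ | out ⊤ | prev 4 | push {}
  [6] u=1 | in ⊤ | out ⊤ | prev 2 | push {0,3}
  [7] u=2 | in 3 | out 6 | prev ⊥ | push {}
  [8] u=0 | in ⊤ | out ⊤ | ==
  [9] u=3 | in ⊤ | out ⊤ | prev 3 | push {0,1,2}
  [10] u=0 | in ⊤ | out ⊤ | ==
  [11] u=1 | in ⊤ | out ⊤ | ==
  [12] u=2 | in ⊤ | out ⊤ | prev 6 | push {3}
  [13] u=3 | in ⊤ | out ⊤ | ==

Converged values:
  [0] ⊤
  [1] ⊤
  [2] ⊤
  [3] ⊤

⊤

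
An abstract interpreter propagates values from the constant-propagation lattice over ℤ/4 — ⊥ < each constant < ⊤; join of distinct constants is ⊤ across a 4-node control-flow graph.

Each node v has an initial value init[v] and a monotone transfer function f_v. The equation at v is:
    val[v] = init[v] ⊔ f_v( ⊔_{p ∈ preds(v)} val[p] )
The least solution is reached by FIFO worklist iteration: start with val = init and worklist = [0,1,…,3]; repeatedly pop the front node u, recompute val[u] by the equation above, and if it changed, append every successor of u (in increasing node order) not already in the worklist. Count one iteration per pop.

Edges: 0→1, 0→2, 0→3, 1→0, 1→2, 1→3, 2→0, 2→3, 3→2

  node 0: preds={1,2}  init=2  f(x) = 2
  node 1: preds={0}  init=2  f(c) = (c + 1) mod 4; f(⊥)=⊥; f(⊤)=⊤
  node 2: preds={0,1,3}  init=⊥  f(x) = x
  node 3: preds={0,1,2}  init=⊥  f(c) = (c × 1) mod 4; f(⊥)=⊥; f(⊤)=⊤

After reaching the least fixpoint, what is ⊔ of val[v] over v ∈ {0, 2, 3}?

⊤

Iteration log — 6 steps:
  step 1. node 0  ⊔preds=2  new=2  stable
  step 2. node 1  ⊔preds=2  new=⊤  old=2  +wl: 0
  step 3. node 2  ⊔preds=⊤  new=⊤  old=⊥  +wl: 
  step 4. node 3  ⊔preds=⊤  new=⊤  old=⊥  +wl: 2
  step 5. node 0  ⊔preds=⊤  new=2  stable
  step 6. node 2  ⊔preds=⊤  new=⊤  stable

Least fixpoint reached:
  node 0: 2
  node 1: ⊤
  node 2: ⊤
  node 3: ⊤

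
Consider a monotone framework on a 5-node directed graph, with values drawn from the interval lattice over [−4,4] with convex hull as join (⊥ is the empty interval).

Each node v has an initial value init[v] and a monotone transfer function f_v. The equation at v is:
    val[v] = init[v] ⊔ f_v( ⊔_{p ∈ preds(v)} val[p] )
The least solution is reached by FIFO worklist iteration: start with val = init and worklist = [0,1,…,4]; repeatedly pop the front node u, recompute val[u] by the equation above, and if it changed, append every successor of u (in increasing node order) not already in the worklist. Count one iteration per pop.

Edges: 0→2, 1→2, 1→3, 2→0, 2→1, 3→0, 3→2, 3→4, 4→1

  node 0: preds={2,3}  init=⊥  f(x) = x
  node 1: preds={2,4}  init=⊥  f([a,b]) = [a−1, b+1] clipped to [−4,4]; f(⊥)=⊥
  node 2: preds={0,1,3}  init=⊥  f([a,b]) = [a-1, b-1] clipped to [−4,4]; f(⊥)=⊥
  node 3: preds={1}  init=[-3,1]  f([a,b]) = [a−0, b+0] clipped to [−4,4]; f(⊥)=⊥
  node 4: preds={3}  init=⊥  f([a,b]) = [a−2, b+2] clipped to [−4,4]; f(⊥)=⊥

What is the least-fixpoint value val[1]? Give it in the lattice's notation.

[-4,4]

Worklist (14 pops):
  #1 pop 0: in=[-3,1] → [-3,1] (was ⊥); enqueue []
  #2 pop 1: in=⊥ → ⊥ (no change)
  #3 pop 2: in=[-3,1] → [-4,0] (was ⊥); enqueue [0,1]
  #4 pop 3: in=⊥ → [-3,1] (no change)
  #5 pop 4: in=[-3,1] → [-4,3] (was ⊥); enqueue []
  #6 pop 0: in=[-4,1] → [-4,1] (was [-3,1]); enqueue [2]
  #7 pop 1: in=[-4,3] → [-4,4] (was ⊥); enqueue [3]
  #8 pop 2: in=[-4,4] → [-4,3] (was [-4,0]); enqueue [0,1]
  #9 pop 3: in=[-4,4] → [-4,4] (was [-3,1]); enqueue [2,4]
  #10 pop 0: in=[-4,4] → [-4,4] (was [-4,1]); enqueue []
  #11 pop 1: in=[-4,3] → [-4,4] (no change)
  #12 pop 2: in=[-4,4] → [-4,3] (no change)
  #13 pop 4: in=[-4,4] → [-4,4] (was [-4,3]); enqueue [1]
  #14 pop 1: in=[-4,4] → [-4,4] (no change)

Fixpoint:
  val[0] = [-4,4]
  val[1] = [-4,4]
  val[2] = [-4,3]
  val[3] = [-4,4]
  val[4] = [-4,4]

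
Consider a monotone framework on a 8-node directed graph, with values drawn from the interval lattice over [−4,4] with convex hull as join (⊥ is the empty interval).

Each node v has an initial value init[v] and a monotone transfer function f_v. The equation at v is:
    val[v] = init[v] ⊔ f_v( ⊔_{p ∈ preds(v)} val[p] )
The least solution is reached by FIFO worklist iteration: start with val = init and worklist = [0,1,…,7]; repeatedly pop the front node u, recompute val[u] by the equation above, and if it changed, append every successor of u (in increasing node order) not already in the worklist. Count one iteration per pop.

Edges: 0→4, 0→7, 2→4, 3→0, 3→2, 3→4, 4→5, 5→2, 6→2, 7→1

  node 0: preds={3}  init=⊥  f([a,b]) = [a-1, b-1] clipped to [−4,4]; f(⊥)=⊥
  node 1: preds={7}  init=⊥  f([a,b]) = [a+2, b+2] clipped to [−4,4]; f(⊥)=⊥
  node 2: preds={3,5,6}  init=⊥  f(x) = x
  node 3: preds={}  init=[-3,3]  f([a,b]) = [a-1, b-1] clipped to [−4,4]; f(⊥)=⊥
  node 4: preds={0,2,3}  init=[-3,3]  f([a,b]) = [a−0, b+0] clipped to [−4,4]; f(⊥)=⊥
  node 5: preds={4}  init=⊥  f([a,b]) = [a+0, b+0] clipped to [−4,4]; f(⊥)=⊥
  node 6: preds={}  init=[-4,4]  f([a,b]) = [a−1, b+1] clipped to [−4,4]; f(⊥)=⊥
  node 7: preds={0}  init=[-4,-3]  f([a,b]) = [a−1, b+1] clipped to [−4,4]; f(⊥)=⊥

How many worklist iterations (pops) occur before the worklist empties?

Trace (10 dequeues):
  [1] u=0 | in [-3,3] | out [-4,2] | prev ⊥ | push {}
  [2] u=1 | in [-4,-3] | out [-2,-1] | prev ⊥ | push {}
  [3] u=2 | in [-4,4] | out [-4,4] | prev ⊥ | push {}
  [4] u=3 | in ⊥ | out [-3,3] | ==
  [5] u=4 | in [-4,4] | out [-4,4] | prev [-3,3] | push {}
  [6] u=5 | in [-4,4] | out [-4,4] | prev ⊥ | push {2}
  [7] u=6 | in ⊥ | out [-4,4] | ==
  [8] u=7 | in [-4,2] | out [-4,3] | prev [-4,-3] | push {1}
  [9] u=2 | in [-4,4] | out [-4,4] | ==
  [10] u=1 | in [-4,3] | out [-2,4] | prev [-2,-1] | push {}

Converged values:
  [0] [-4,2]
  [1] [-2,4]
  [2] [-4,4]
  [3] [-3,3]
  [4] [-4,4]
  [5] [-4,4]
  [6] [-4,4]
  [7] [-4,3]

10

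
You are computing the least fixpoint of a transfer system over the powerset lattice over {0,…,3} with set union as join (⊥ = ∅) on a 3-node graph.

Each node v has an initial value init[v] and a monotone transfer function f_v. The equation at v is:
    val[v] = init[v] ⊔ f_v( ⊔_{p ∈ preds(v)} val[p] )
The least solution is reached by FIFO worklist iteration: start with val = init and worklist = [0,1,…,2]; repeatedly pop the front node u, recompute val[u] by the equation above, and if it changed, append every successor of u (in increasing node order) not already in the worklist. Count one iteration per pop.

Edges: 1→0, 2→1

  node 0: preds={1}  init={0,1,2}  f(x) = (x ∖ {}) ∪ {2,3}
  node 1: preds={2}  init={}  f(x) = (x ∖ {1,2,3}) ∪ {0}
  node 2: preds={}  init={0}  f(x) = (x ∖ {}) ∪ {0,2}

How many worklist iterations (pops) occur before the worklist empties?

5

Worklist (5 pops):
  #1 pop 0: in={} → {0,1,2,3} (was {0,1,2}); enqueue []
  #2 pop 1: in={0} → {0} (was {}); enqueue [0]
  #3 pop 2: in={} → {0,2} (was {0}); enqueue [1]
  #4 pop 0: in={0} → {0,1,2,3} (no change)
  #5 pop 1: in={0,2} → {0} (no change)

Fixpoint:
  val[0] = {0,1,2,3}
  val[1] = {0}
  val[2] = {0,2}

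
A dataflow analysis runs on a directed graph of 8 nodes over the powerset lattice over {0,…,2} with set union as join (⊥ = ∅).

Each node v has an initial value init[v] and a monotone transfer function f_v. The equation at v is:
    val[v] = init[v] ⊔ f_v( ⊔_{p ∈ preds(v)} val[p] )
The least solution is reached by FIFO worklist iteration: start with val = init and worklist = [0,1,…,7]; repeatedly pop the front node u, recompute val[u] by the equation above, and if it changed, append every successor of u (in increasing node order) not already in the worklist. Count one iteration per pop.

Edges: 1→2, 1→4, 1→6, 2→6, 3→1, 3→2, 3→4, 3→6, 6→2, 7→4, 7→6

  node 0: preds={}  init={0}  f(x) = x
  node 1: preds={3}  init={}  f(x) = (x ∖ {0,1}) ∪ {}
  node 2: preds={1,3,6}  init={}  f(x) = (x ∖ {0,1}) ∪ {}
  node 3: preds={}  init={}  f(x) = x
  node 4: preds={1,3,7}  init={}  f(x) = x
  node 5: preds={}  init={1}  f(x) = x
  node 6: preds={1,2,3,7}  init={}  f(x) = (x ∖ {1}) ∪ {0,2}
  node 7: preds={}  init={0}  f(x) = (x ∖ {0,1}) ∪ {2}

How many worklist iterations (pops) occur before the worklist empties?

Iteration log — 11 steps:
  step 1. node 0  ⊔preds={}  new={0}  stable
  step 2. node 1  ⊔preds={}  new={}  stable
  step 3. node 2  ⊔preds={}  new={}  stable
  step 4. node 3  ⊔preds={}  new={}  stable
  step 5. node 4  ⊔preds={0}  new={0}  old={}  +wl: 
  step 6. node 5  ⊔preds={}  new={1}  stable
  step 7. node 6  ⊔preds={0}  new={0,2}  old={}  +wl: 2
  step 8. node 7  ⊔preds={}  new={0,2}  old={0}  +wl: 4,6
  step 9. node 2  ⊔preds={0,2}  new={2}  old={}  +wl: 
  step 10. node 4  ⊔preds={0,2}  new={0,2}  old={0}  +wl: 
  step 11. node 6  ⊔preds={0,2}  new={0,2}  stable

Least fixpoint reached:
  node 0: {0}
  node 1: {}
  node 2: {2}
  node 3: {}
  node 4: {0,2}
  node 5: {1}
  node 6: {0,2}
  node 7: {0,2}

11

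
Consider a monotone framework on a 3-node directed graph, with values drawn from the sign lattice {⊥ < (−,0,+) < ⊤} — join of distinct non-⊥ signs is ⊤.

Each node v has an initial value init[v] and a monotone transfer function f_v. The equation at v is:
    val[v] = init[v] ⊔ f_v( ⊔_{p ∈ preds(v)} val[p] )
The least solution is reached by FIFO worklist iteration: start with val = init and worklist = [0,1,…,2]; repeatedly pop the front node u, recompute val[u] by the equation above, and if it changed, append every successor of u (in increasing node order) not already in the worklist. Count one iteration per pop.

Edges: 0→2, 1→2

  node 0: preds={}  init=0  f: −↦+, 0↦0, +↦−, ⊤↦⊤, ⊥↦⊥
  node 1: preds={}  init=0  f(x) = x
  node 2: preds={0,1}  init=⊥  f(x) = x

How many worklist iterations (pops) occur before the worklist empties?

Worklist (3 pops):
  #1 pop 0: in=⊥ → 0 (no change)
  #2 pop 1: in=⊥ → 0 (no change)
  #3 pop 2: in=0 → 0 (was ⊥); enqueue []

Fixpoint:
  val[0] = 0
  val[1] = 0
  val[2] = 0

3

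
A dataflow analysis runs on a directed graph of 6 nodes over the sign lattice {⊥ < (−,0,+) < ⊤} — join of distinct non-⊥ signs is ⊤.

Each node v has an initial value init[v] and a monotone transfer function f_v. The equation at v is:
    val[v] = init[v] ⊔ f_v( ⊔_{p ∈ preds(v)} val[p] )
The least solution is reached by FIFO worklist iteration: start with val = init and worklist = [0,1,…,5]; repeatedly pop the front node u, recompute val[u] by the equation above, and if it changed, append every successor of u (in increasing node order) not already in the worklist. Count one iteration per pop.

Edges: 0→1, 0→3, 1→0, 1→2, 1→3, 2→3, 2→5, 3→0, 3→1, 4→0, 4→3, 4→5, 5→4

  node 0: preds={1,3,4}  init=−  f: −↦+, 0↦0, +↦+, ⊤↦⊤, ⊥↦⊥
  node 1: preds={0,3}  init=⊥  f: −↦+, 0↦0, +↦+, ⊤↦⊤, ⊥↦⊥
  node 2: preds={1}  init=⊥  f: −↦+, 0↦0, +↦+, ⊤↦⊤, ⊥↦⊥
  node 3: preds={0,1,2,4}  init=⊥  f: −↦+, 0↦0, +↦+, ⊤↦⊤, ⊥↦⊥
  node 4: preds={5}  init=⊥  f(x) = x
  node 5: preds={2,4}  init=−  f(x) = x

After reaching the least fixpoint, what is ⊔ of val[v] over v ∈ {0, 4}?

Trace (14 dequeues):
  [1] u=0 | in ⊥ | out − | ==
  [2] u=1 | in − | out + | prev ⊥ | push {0}
  [3] u=2 | in + | out + | prev ⊥ | push {}
  [4] u=3 | in ⊤ | out ⊤ | prev ⊥ | push {1}
  [5] u=4 | in − | out − | prev ⊥ | push {3}
  [6] u=5 | in ⊤ | out ⊤ | prev − | push {4}
  [7] u=0 | in ⊤ | out ⊤ | prev − | push {}
  [8] u=1 | in ⊤ | out ⊤ | prev + | push {0,2}
  [9] u=3 | in ⊤ | out ⊤ | ==
  [10] u=4 | in ⊤ | out ⊤ | prev − | push {3,5}
  [11] u=0 | in ⊤ | out ⊤ | ==
  [12] u=2 | in ⊤ | out ⊤ | prev + | push {}
  [13] u=3 | in ⊤ | out ⊤ | ==
  [14] u=5 | in ⊤ | out ⊤ | ==

Converged values:
  [0] ⊤
  [1] ⊤
  [2] ⊤
  [3] ⊤
  [4] ⊤
  [5] ⊤

⊤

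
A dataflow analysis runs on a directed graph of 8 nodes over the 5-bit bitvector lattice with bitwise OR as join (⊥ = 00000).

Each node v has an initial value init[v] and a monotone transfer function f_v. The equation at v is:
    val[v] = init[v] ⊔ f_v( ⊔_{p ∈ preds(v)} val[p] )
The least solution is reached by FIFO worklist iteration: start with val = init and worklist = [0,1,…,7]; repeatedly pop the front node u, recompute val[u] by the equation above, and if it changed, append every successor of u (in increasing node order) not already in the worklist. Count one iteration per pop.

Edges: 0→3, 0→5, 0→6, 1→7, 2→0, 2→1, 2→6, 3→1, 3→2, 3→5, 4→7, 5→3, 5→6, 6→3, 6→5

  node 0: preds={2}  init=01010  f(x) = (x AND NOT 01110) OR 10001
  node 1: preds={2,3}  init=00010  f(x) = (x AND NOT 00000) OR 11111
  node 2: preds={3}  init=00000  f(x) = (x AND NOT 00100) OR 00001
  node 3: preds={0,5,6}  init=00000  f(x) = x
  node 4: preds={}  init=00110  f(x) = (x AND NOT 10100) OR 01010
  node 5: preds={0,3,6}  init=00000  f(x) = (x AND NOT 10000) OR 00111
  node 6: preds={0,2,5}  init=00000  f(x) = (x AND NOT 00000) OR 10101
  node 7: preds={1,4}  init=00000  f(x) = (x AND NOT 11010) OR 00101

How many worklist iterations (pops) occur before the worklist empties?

17

Worklist (17 pops):
  #1 pop 0: in=00000 → 11011 (was 01010); enqueue []
  #2 pop 1: in=00000 → 11111 (was 00010); enqueue []
  #3 pop 2: in=00000 → 00001 (was 00000); enqueue [0,1]
  #4 pop 3: in=11011 → 11011 (was 00000); enqueue [2]
  #5 pop 4: in=00000 → 01110 (was 00110); enqueue []
  #6 pop 5: in=11011 → 01111 (was 00000); enqueue [3]
  #7 pop 6: in=11111 → 11111 (was 00000); enqueue [5]
  #8 pop 7: in=11111 → 00101 (was 00000); enqueue []
  #9 pop 0: in=00001 → 11011 (no change)
  #10 pop 1: in=11011 → 11111 (no change)
  #11 pop 2: in=11011 → 11011 (was 00001); enqueue [0,1,6]
  #12 pop 3: in=11111 → 11111 (was 11011); enqueue [2]
  #13 pop 5: in=11111 → 01111 (no change)
  #14 pop 0: in=11011 → 11011 (no change)
  #15 pop 1: in=11111 → 11111 (no change)
  #16 pop 6: in=11111 → 11111 (no change)
  #17 pop 2: in=11111 → 11011 (no change)

Fixpoint:
  val[0] = 11011
  val[1] = 11111
  val[2] = 11011
  val[3] = 11111
  val[4] = 01110
  val[5] = 01111
  val[6] = 11111
  val[7] = 00101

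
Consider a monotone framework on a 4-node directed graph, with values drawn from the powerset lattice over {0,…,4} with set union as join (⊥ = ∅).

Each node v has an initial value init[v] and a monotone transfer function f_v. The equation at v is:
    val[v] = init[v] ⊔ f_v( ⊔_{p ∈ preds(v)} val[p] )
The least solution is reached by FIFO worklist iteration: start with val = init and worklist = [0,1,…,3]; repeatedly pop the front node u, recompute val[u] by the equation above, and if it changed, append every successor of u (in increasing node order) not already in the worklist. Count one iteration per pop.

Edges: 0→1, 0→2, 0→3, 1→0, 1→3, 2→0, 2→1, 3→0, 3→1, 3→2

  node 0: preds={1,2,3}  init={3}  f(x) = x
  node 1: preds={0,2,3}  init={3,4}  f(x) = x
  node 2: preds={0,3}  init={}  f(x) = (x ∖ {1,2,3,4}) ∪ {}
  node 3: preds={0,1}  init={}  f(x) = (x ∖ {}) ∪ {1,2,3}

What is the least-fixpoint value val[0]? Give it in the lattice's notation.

Iteration log — 9 steps:
  step 1. node 0  ⊔preds={3,4}  new={3,4}  old={3}  +wl: 
  step 2. node 1  ⊔preds={3,4}  new={3,4}  stable
  step 3. node 2  ⊔preds={3,4}  new={}  stable
  step 4. node 3  ⊔preds={3,4}  new={1,2,3,4}  old={}  +wl: 0,1,2
  step 5. node 0  ⊔preds={1,2,3,4}  new={1,2,3,4}  old={3,4}  +wl: 3
  step 6. node 1  ⊔preds={1,2,3,4}  new={1,2,3,4}  old={3,4}  +wl: 0
  step 7. node 2  ⊔preds={1,2,3,4}  new={}  stable
  step 8. node 3  ⊔preds={1,2,3,4}  new={1,2,3,4}  stable
  step 9. node 0  ⊔preds={1,2,3,4}  new={1,2,3,4}  stable

Least fixpoint reached:
  node 0: {1,2,3,4}
  node 1: {1,2,3,4}
  node 2: {}
  node 3: {1,2,3,4}

{1,2,3,4}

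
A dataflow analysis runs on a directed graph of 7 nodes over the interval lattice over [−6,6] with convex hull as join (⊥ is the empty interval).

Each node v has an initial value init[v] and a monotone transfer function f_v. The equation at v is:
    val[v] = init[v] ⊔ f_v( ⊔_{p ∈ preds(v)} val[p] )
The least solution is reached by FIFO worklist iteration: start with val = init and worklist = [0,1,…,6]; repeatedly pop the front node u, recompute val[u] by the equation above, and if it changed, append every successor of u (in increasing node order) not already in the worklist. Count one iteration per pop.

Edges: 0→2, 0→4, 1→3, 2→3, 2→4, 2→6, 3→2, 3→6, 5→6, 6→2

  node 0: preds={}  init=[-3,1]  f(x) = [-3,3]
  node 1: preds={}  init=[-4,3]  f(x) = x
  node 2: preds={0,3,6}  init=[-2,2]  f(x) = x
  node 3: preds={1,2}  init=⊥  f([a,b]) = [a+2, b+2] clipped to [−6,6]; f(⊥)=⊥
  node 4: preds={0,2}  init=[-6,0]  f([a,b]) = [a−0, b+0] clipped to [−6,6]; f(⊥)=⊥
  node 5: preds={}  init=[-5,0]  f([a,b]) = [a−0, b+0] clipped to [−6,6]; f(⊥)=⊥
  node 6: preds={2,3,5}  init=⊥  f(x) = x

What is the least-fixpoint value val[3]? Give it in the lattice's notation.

Trace (15 dequeues):
  [1] u=0 | in ⊥ | out [-3,3] | prev [-3,1] | push {}
  [2] u=1 | in ⊥ | out [-4,3] | ==
  [3] u=2 | in [-3,3] | out [-3,3] | prev [-2,2] | push {}
  [4] u=3 | in [-4,3] | out [-2,5] | prev ⊥ | push {2}
  [5] u=4 | in [-3,3] | out [-6,3] | prev [-6,0] | push {}
  [6] u=5 | in ⊥ | out [-5,0] | ==
  [7] u=6 | in [-5,5] | out [-5,5] | prev ⊥ | push {}
  [8] u=2 | in [-5,5] | out [-5,5] | prev [-3,3] | push {3,4,6}
  [9] u=3 | in [-5,5] | out [-3,6] | prev [-2,5] | push {2}
  [10] u=4 | in [-5,5] | out [-6,5] | prev [-6,3] | push {}
  [11] u=6 | in [-5,6] | out [-5,6] | prev [-5,5] | push {}
  [12] u=2 | in [-5,6] | out [-5,6] | prev [-5,5] | push {3,4,6}
  [13] u=3 | in [-5,6] | out [-3,6] | ==
  [14] u=4 | in [-5,6] | out [-6,6] | prev [-6,5] | push {}
  [15] u=6 | in [-5,6] | out [-5,6] | ==

Converged values:
  [0] [-3,3]
  [1] [-4,3]
  [2] [-5,6]
  [3] [-3,6]
  [4] [-6,6]
  [5] [-5,0]
  [6] [-5,6]

[-3,6]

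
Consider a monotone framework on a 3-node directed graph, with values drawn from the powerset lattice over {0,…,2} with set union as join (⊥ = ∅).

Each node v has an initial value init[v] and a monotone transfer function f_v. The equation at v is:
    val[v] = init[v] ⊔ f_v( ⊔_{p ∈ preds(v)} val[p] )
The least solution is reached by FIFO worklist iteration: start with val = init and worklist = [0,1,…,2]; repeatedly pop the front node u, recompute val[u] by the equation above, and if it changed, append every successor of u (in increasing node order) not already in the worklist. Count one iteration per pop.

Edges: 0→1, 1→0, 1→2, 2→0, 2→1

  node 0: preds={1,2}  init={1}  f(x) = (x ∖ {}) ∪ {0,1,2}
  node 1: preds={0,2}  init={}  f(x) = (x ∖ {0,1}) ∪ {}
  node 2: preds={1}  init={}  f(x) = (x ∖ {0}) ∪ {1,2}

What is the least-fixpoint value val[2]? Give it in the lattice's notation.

{1,2}

Iteration log — 5 steps:
  step 1. node 0  ⊔preds={}  new={0,1,2}  old={1}  +wl: 
  step 2. node 1  ⊔preds={0,1,2}  new={2}  old={}  +wl: 0
  step 3. node 2  ⊔preds={2}  new={1,2}  old={}  +wl: 1
  step 4. node 0  ⊔preds={1,2}  new={0,1,2}  stable
  step 5. node 1  ⊔preds={0,1,2}  new={2}  stable

Least fixpoint reached:
  node 0: {0,1,2}
  node 1: {2}
  node 2: {1,2}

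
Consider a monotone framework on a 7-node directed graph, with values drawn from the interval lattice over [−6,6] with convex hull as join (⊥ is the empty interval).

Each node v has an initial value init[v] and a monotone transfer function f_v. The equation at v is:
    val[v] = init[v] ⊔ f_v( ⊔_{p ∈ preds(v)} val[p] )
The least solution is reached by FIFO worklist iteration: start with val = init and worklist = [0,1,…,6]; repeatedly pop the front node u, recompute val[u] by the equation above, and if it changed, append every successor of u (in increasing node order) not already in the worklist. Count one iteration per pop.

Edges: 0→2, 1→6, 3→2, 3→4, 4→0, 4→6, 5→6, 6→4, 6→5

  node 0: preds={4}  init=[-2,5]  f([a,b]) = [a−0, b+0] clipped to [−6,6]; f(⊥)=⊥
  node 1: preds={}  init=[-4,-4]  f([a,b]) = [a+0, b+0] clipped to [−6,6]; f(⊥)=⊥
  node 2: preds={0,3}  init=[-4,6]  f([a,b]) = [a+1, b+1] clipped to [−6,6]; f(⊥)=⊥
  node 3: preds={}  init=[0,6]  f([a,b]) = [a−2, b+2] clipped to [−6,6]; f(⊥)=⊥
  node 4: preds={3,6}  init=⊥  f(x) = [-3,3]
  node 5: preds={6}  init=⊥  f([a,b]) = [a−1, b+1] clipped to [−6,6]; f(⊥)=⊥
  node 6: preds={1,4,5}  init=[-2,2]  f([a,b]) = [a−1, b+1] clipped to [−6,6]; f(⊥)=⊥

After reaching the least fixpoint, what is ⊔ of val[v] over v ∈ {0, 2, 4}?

[-4,6]

Trace (15 dequeues):
  [1] u=0 | in ⊥ | out [-2,5] | ==
  [2] u=1 | in ⊥ | out [-4,-4] | ==
  [3] u=2 | in [-2,6] | out [-4,6] | ==
  [4] u=3 | in ⊥ | out [0,6] | ==
  [5] u=4 | in [-2,6] | out [-3,3] | prev ⊥ | push {0}
  [6] u=5 | in [-2,2] | out [-3,3] | prev ⊥ | push {}
  [7] u=6 | in [-4,3] | out [-5,4] | prev [-2,2] | push {4,5}
  [8] u=0 | in [-3,3] | out [-3,5] | prev [-2,5] | push {2}
  [9] u=4 | in [-5,6] | out [-3,3] | ==
  [10] u=5 | in [-5,4] | out [-6,5] | prev [-3,3] | push {6}
  [11] u=2 | in [-3,6] | out [-4,6] | ==
  [12] u=6 | in [-6,5] | out [-6,6] | prev [-5,4] | push {4,5}
  [13] u=4 | in [-6,6] | out [-3,3] | ==
  [14] u=5 | in [-6,6] | out [-6,6] | prev [-6,5] | push {6}
  [15] u=6 | in [-6,6] | out [-6,6] | ==

Converged values:
  [0] [-3,5]
  [1] [-4,-4]
  [2] [-4,6]
  [3] [0,6]
  [4] [-3,3]
  [5] [-6,6]
  [6] [-6,6]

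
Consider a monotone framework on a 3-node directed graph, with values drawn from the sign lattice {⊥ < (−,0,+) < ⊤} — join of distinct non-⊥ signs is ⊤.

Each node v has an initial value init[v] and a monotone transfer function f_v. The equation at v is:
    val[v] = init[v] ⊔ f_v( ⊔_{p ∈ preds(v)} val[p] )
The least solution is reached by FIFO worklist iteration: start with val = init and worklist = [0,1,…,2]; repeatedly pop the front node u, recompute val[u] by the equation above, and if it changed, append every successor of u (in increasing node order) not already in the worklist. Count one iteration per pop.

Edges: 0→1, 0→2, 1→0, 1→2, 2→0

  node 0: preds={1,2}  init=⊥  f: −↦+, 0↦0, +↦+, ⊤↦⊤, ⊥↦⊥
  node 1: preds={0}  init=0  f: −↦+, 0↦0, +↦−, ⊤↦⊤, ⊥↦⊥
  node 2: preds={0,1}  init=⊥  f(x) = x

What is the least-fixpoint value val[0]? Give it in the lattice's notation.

0

Worklist (4 pops):
  #1 pop 0: in=0 → 0 (was ⊥); enqueue []
  #2 pop 1: in=0 → 0 (no change)
  #3 pop 2: in=0 → 0 (was ⊥); enqueue [0]
  #4 pop 0: in=0 → 0 (no change)

Fixpoint:
  val[0] = 0
  val[1] = 0
  val[2] = 0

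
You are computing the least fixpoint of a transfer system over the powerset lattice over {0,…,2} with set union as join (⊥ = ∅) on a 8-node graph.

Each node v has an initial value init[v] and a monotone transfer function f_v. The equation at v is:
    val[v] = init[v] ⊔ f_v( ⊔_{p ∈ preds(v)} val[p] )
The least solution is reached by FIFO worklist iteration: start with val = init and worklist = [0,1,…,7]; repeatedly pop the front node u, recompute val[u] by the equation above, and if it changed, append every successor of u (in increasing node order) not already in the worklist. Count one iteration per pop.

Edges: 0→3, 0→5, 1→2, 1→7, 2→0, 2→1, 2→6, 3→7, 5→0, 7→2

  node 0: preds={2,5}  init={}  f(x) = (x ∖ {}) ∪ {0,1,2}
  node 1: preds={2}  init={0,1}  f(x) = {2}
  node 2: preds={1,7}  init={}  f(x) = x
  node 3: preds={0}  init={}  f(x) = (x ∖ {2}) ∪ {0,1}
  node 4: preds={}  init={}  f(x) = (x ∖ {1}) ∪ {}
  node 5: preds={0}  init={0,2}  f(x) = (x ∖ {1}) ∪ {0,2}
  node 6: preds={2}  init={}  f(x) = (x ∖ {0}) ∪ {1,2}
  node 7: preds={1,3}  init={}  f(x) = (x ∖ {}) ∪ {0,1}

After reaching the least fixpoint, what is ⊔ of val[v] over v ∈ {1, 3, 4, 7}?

{0,1,2}

Worklist (11 pops):
  #1 pop 0: in={0,2} → {0,1,2} (was {}); enqueue []
  #2 pop 1: in={} → {0,1,2} (was {0,1}); enqueue []
  #3 pop 2: in={0,1,2} → {0,1,2} (was {}); enqueue [0,1]
  #4 pop 3: in={0,1,2} → {0,1} (was {}); enqueue []
  #5 pop 4: in={} → {} (no change)
  #6 pop 5: in={0,1,2} → {0,2} (no change)
  #7 pop 6: in={0,1,2} → {1,2} (was {}); enqueue []
  #8 pop 7: in={0,1,2} → {0,1,2} (was {}); enqueue [2]
  #9 pop 0: in={0,1,2} → {0,1,2} (no change)
  #10 pop 1: in={0,1,2} → {0,1,2} (no change)
  #11 pop 2: in={0,1,2} → {0,1,2} (no change)

Fixpoint:
  val[0] = {0,1,2}
  val[1] = {0,1,2}
  val[2] = {0,1,2}
  val[3] = {0,1}
  val[4] = {}
  val[5] = {0,2}
  val[6] = {1,2}
  val[7] = {0,1,2}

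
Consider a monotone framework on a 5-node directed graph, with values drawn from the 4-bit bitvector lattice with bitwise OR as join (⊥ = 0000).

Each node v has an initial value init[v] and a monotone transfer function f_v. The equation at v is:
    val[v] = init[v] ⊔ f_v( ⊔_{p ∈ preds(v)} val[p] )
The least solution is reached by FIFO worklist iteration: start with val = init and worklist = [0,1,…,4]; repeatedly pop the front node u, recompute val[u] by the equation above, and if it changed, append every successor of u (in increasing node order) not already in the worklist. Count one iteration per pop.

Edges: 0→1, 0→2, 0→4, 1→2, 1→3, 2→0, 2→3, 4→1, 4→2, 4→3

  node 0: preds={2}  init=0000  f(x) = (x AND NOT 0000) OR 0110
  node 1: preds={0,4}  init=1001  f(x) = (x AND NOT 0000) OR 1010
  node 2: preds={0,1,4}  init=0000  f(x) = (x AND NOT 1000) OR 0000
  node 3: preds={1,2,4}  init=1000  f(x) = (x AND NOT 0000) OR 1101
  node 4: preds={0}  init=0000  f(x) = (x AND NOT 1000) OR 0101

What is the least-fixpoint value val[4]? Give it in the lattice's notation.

Trace (10 dequeues):
  [1] u=0 | in 0000 | out 0110 | prev 0000 | push {}
  [2] u=1 | in 0110 | out 1111 | prev 1001 | push {}
  [3] u=2 | in 1111 | out 0111 | prev 0000 | push {0}
  [4] u=3 | in 1111 | out 1111 | prev 1000 | push {}
  [5] u=4 | in 0110 | out 0111 | prev 0000 | push {1,2,3}
  [6] u=0 | in 0111 | out 0111 | prev 0110 | push {4}
  [7] u=1 | in 0111 | out 1111 | ==
  [8] u=2 | in 1111 | out 0111 | ==
  [9] u=3 | in 1111 | out 1111 | ==
  [10] u=4 | in 0111 | out 0111 | ==

Converged values:
  [0] 0111
  [1] 1111
  [2] 0111
  [3] 1111
  [4] 0111

0111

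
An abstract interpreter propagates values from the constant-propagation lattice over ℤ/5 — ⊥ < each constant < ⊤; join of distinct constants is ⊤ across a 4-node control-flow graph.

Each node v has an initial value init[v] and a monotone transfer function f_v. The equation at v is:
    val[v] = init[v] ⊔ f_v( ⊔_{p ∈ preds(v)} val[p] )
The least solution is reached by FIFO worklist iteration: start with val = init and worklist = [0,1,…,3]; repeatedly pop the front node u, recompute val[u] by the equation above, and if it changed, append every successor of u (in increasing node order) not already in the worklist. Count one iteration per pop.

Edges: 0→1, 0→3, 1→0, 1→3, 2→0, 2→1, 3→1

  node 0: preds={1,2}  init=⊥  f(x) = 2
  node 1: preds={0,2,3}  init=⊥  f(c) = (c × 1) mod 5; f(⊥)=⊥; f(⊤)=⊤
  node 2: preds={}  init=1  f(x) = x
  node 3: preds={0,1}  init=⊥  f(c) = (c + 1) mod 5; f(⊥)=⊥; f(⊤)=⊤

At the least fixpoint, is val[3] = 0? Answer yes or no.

no

Worklist (6 pops):
  #1 pop 0: in=1 → 2 (was ⊥); enqueue []
  #2 pop 1: in=⊤ → ⊤ (was ⊥); enqueue [0]
  #3 pop 2: in=⊥ → 1 (no change)
  #4 pop 3: in=⊤ → ⊤ (was ⊥); enqueue [1]
  #5 pop 0: in=⊤ → 2 (no change)
  #6 pop 1: in=⊤ → ⊤ (no change)

Fixpoint:
  val[0] = 2
  val[1] = ⊤
  val[2] = 1
  val[3] = ⊤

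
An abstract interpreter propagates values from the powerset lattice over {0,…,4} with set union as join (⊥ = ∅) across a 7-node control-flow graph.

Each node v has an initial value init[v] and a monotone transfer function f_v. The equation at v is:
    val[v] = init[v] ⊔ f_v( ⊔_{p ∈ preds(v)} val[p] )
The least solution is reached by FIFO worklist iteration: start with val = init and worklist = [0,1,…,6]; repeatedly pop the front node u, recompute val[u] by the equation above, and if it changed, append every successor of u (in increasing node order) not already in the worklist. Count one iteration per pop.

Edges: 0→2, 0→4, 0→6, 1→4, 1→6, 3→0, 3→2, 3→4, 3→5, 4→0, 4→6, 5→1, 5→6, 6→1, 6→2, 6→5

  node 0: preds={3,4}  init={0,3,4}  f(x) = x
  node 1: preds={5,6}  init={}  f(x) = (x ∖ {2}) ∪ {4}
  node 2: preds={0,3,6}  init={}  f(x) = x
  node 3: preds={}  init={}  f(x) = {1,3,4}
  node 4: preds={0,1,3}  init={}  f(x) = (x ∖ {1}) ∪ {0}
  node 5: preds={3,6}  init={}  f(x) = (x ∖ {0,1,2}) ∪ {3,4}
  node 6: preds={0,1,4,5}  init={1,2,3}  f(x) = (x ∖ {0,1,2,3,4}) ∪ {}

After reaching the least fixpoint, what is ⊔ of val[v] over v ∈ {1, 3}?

Worklist (12 pops):
  #1 pop 0: in={} → {0,3,4} (no change)
  #2 pop 1: in={1,2,3} → {1,3,4} (was {}); enqueue []
  #3 pop 2: in={0,1,2,3,4} → {0,1,2,3,4} (was {}); enqueue []
  #4 pop 3: in={} → {1,3,4} (was {}); enqueue [0,2]
  #5 pop 4: in={0,1,3,4} → {0,3,4} (was {}); enqueue []
  #6 pop 5: in={1,2,3,4} → {3,4} (was {}); enqueue [1]
  #7 pop 6: in={0,1,3,4} → {1,2,3} (no change)
  #8 pop 0: in={0,1,3,4} → {0,1,3,4} (was {0,3,4}); enqueue [4,6]
  #9 pop 2: in={0,1,2,3,4} → {0,1,2,3,4} (no change)
  #10 pop 1: in={1,2,3,4} → {1,3,4} (no change)
  #11 pop 4: in={0,1,3,4} → {0,3,4} (no change)
  #12 pop 6: in={0,1,3,4} → {1,2,3} (no change)

Fixpoint:
  val[0] = {0,1,3,4}
  val[1] = {1,3,4}
  val[2] = {0,1,2,3,4}
  val[3] = {1,3,4}
  val[4] = {0,3,4}
  val[5] = {3,4}
  val[6] = {1,2,3}

{1,3,4}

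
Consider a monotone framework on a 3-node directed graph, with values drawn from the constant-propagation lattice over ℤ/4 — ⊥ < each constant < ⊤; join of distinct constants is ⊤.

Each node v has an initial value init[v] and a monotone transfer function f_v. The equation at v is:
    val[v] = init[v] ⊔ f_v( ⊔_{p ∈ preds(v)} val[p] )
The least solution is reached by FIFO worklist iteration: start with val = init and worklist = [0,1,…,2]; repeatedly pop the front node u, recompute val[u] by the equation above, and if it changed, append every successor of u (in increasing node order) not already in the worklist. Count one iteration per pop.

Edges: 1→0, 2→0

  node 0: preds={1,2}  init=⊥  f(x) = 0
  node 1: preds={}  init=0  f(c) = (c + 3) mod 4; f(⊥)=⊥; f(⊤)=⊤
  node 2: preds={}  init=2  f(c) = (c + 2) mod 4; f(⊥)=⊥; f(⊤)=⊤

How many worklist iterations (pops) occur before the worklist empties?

Trace (3 dequeues):
  [1] u=0 | in ⊤ | out 0 | prev ⊥ | push {}
  [2] u=1 | in ⊥ | out 0 | ==
  [3] u=2 | in ⊥ | out 2 | ==

Converged values:
  [0] 0
  [1] 0
  [2] 2

3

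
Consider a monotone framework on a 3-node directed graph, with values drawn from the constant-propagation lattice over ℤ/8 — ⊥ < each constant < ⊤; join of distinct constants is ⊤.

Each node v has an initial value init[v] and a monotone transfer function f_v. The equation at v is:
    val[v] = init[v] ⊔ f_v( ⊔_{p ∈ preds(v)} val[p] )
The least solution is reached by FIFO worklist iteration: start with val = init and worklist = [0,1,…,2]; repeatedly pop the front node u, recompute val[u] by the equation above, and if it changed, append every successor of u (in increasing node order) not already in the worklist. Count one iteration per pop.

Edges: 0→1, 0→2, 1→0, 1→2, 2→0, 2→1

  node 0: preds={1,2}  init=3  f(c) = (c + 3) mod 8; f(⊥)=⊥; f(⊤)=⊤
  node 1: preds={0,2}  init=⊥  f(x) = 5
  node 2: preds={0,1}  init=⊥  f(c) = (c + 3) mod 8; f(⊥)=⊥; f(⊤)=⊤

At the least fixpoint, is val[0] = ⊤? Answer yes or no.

Iteration log — 6 steps:
  step 1. node 0  ⊔preds=⊥  new=3  stable
  step 2. node 1  ⊔preds=3  new=5  old=⊥  +wl: 0
  step 3. node 2  ⊔preds=⊤  new=⊤  old=⊥  +wl: 1
  step 4. node 0  ⊔preds=⊤  new=⊤  old=3  +wl: 2
  step 5. node 1  ⊔preds=⊤  new=5  stable
  step 6. node 2  ⊔preds=⊤  new=⊤  stable

Least fixpoint reached:
  node 0: ⊤
  node 1: 5
  node 2: ⊤

yes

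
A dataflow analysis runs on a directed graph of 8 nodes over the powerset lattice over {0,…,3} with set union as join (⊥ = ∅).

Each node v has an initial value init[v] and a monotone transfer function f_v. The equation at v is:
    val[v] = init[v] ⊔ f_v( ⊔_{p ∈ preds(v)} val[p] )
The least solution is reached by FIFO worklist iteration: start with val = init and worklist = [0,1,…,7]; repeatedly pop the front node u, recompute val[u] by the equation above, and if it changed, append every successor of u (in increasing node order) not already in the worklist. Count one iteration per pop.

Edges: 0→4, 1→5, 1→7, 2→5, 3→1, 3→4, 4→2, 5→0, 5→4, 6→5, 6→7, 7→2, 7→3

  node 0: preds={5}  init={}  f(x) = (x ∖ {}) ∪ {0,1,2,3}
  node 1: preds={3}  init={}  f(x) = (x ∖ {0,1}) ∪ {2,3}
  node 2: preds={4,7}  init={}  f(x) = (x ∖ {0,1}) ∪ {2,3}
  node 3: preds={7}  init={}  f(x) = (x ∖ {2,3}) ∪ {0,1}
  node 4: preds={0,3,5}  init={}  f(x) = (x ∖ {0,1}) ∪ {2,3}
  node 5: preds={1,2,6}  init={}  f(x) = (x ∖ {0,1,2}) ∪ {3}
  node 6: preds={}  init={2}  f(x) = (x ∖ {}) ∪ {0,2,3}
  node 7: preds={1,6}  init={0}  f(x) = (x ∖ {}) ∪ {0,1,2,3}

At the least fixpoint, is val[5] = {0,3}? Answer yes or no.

Trace (14 dequeues):
  [1] u=0 | in {} | out {0,1,2,3} | prev {} | push {}
  [2] u=1 | in {} | out {2,3} | prev {} | push {}
  [3] u=2 | in {0} | out {2,3} | prev {} | push {}
  [4] u=3 | in {0} | out {0,1} | prev {} | push {1}
  [5] u=4 | in {0,1,2,3} | out {2,3} | prev {} | push {2}
  [6] u=5 | in {2,3} | out {3} | prev {} | push {0,4}
  [7] u=6 | in {} | out {0,2,3} | prev {2} | push {5}
  [8] u=7 | in {0,2,3} | out {0,1,2,3} | prev {0} | push {3}
  [9] u=1 | in {0,1} | out {2,3} | ==
  [10] u=2 | in {0,1,2,3} | out {2,3} | ==
  [11] u=0 | in {3} | out {0,1,2,3} | ==
  [12] u=4 | in {0,1,2,3} | out {2,3} | ==
  [13] u=5 | in {0,2,3} | out {3} | ==
  [14] u=3 | in {0,1,2,3} | out {0,1} | ==

Converged values:
  [0] {0,1,2,3}
  [1] {2,3}
  [2] {2,3}
  [3] {0,1}
  [4] {2,3}
  [5] {3}
  [6] {0,2,3}
  [7] {0,1,2,3}

no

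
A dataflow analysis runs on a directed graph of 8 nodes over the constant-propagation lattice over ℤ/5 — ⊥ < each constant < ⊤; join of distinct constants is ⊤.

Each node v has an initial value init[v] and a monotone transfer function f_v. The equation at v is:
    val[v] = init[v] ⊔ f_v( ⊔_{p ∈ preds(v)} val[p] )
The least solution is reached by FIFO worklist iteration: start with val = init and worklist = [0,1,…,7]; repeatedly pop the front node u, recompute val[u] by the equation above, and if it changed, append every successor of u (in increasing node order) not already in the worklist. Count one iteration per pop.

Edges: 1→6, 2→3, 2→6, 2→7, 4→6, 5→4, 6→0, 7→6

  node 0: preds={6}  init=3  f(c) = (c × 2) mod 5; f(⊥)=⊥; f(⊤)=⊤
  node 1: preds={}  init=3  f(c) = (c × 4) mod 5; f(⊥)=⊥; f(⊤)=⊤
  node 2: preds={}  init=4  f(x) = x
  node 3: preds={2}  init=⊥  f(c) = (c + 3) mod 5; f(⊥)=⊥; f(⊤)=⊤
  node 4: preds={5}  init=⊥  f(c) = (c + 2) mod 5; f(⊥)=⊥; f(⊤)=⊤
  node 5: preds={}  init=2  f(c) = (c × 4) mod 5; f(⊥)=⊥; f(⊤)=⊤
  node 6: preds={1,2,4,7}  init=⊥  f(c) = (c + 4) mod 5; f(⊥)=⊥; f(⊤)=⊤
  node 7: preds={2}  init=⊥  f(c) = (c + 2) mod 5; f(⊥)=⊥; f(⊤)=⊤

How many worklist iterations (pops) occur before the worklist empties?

Trace (10 dequeues):
  [1] u=0 | in ⊥ | out 3 | ==
  [2] u=1 | in ⊥ | out 3 | ==
  [3] u=2 | in ⊥ | out 4 | ==
  [4] u=3 | in 4 | out 2 | prev ⊥ | push {}
  [5] u=4 | in 2 | out 4 | prev ⊥ | push {}
  [6] u=5 | in ⊥ | out 2 | ==
  [7] u=6 | in ⊤ | out ⊤ | prev ⊥ | push {0}
  [8] u=7 | in 4 | out 1 | prev ⊥ | push {6}
  [9] u=0 | in ⊤ | out ⊤ | prev 3 | push {}
  [10] u=6 | in ⊤ | out ⊤ | ==

Converged values:
  [0] ⊤
  [1] 3
  [2] 4
  [3] 2
  [4] 4
  [5] 2
  [6] ⊤
  [7] 1

10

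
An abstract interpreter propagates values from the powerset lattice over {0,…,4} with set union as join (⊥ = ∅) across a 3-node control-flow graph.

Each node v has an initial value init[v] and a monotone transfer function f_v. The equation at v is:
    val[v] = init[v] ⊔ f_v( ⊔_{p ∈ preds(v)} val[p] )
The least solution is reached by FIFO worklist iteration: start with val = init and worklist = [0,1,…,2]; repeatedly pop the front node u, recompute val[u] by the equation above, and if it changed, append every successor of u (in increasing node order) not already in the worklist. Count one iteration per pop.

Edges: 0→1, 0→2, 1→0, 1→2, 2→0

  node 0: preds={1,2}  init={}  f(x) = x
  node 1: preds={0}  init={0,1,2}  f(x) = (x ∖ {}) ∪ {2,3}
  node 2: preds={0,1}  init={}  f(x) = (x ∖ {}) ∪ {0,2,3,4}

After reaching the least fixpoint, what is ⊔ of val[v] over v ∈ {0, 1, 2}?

{0,1,2,3,4}

Worklist (7 pops):
  #1 pop 0: in={0,1,2} → {0,1,2} (was {}); enqueue []
  #2 pop 1: in={0,1,2} → {0,1,2,3} (was {0,1,2}); enqueue [0]
  #3 pop 2: in={0,1,2,3} → {0,1,2,3,4} (was {}); enqueue []
  #4 pop 0: in={0,1,2,3,4} → {0,1,2,3,4} (was {0,1,2}); enqueue [1,2]
  #5 pop 1: in={0,1,2,3,4} → {0,1,2,3,4} (was {0,1,2,3}); enqueue [0]
  #6 pop 2: in={0,1,2,3,4} → {0,1,2,3,4} (no change)
  #7 pop 0: in={0,1,2,3,4} → {0,1,2,3,4} (no change)

Fixpoint:
  val[0] = {0,1,2,3,4}
  val[1] = {0,1,2,3,4}
  val[2] = {0,1,2,3,4}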